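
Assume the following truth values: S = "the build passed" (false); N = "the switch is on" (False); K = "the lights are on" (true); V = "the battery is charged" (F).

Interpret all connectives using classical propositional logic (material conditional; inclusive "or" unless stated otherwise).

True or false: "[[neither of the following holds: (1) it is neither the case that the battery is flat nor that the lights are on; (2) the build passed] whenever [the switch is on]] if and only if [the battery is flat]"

Parsed as (N → ((¬V ↓ K) ↓ S)) ↔ ¬V

¬V = ¬F = T
¬V ↓ K = T ↓ T = F
(¬V ↓ K) ↓ S = F ↓ F = T
N → ((¬V ↓ K) ↓ S) = F → T = T
¬V = ¬F = T
(N → ((¬V ↓ K) ↓ S)) ↔ ¬V = T ↔ T = T

The statement is true.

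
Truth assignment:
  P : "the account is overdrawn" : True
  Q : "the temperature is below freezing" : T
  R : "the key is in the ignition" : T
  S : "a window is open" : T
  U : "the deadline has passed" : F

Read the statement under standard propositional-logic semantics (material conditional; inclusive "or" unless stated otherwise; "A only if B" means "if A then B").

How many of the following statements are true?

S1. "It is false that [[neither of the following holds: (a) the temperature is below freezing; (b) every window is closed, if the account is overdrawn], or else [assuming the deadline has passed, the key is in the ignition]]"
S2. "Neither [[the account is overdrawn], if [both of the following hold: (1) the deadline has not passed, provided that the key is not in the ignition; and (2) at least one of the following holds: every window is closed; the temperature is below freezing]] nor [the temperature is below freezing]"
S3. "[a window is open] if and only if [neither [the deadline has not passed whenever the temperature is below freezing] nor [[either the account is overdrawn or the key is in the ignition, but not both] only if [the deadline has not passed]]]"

0

S1: In symbols: not ((Q nor (P -> not S)) or (U -> R))

not S = not True = False
P -> not S = True -> False = False
Q nor (P -> not S) = True nor False = False
U -> R = False -> True = True
(Q nor (P -> not S)) or (U -> R) = False or True = True
not ((Q nor (P -> not S)) or (U -> R)) = not True = False
So S1 is false.

S2: In symbols: (((not R -> not U) and (not S or Q)) -> P) nor Q

not R = not True = False
not U = not False = True
not R -> not U = False -> True = True
not S = not True = False
not S or Q = False or True = True
(not R -> not U) and (not S or Q) = True and True = True
((not R -> not U) and (not S or Q)) -> P = True -> True = True
(((not R -> not U) and (not S or Q)) -> P) nor Q = True nor True = False
Thus S2 is false.

S3: In symbols: S iff ((Q -> not U) nor ((P xor R) -> not U))

not U = not False = True
Q -> not U = True -> True = True
P xor R = True xor True = False
not U = not False = True
(P xor R) -> not U = False -> True = True
(Q -> not U) nor ((P xor R) -> not U) = True nor True = False
S iff ((Q -> not U) nor ((P xor R) -> not U)) = True iff False = False
So S3 is false.

0 of the 3 statements are true (none).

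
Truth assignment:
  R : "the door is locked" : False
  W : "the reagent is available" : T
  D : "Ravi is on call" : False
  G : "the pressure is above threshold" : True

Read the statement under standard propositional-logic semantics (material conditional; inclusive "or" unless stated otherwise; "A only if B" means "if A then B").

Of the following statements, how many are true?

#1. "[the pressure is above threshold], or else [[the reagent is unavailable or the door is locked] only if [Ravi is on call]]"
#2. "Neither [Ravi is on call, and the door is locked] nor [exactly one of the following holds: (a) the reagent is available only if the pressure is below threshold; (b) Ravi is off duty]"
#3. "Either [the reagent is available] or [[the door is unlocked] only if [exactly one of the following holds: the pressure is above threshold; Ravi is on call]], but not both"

#1: This is G | ((~W | R) -> D).

~W = ~T = F
~W | R = F | F = F
(~W | R) -> D = F -> F = T
G | ((~W | R) -> D) = T | T = T
Hence #1 is true.

#2: In symbols: (D & R) nor ((W -> ~G) xor ~D)

D & R = F & F = F
~G = ~T = F
W -> ~G = T -> F = F
~D = ~F = T
(W -> ~G) xor ~D = F xor T = T
(D & R) nor ((W -> ~G) xor ~D) = F nor T = F
Hence #2 is false.

#3: Formalization: W xor (~R -> (G xor D))

~R = ~F = T
G xor D = T xor F = T
~R -> (G xor D) = T -> T = T
W xor (~R -> (G xor D)) = T xor T = F
Thus #3 is false.

True statements: 1.

1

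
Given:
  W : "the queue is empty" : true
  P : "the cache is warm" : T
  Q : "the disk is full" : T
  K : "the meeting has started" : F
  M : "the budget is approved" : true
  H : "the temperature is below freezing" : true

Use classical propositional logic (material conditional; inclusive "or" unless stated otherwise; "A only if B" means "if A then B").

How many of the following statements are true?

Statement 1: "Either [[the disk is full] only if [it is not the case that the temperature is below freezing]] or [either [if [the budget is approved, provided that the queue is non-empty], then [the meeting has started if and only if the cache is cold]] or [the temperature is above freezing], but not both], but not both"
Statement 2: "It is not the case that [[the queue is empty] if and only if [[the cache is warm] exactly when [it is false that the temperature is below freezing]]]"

2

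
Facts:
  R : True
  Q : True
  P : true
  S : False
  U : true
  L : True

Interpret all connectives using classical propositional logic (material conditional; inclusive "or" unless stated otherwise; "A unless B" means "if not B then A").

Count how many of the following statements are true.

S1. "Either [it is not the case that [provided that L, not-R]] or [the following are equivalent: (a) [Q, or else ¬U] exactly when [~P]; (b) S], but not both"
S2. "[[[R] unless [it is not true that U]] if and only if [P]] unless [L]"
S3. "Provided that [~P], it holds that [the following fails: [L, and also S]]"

2

S1: In symbols: ~(L -> ~R) xor (((Q | ~U) <-> ~P) <-> S)

~R = ~T = F
L -> ~R = T -> F = F
~(L -> ~R) = ~F = T
~U = ~T = F
Q | ~U = T | F = T
~P = ~T = F
(Q | ~U) <-> ~P = T <-> F = F
((Q | ~U) <-> ~P) <-> S = F <-> F = T
~(L -> ~R) xor (((Q | ~U) <-> ~P) <-> S) = T xor T = F
Thus S1 is false.

S2: In symbols: ((R | ~U) <-> P) | L

~U = ~T = F
R | ~U = T | F = T
(R | ~U) <-> P = T <-> T = T
((R | ~U) <-> P) | L = T | T = T
Thus S2 is true.

S3: In symbols: ~P -> ~(L & S)

~P = ~T = F
L & S = T & F = F
~(L & S) = ~F = T
~P -> ~(L & S) = F -> T = T
So S3 is true.

Count: 2.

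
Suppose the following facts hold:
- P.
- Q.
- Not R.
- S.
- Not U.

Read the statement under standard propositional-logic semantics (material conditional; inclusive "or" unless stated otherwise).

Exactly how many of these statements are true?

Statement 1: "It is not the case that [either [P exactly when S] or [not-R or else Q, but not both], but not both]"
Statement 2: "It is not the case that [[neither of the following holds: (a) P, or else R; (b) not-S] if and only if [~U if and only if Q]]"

1

Statement 1: Formalization: ¬((P ↔ S) ⊕ (¬R ⊕ Q))

P ↔ S = T ↔ T = T
¬R = ¬F = T
¬R ⊕ Q = T ⊕ T = F
(P ↔ S) ⊕ (¬R ⊕ Q) = T ⊕ F = T
¬((P ↔ S) ⊕ (¬R ⊕ Q)) = ¬T = F
Hence Statement 1 is false.

Statement 2: In symbols: ¬(((P ∨ R) ↓ ¬S) ↔ (¬U ↔ Q))

P ∨ R = T ∨ F = T
¬S = ¬T = F
(P ∨ R) ↓ ¬S = T ↓ F = F
¬U = ¬F = T
¬U ↔ Q = T ↔ T = T
((P ∨ R) ↓ ¬S) ↔ (¬U ↔ Q) = F ↔ T = F
¬(((P ∨ R) ↓ ¬S) ↔ (¬U ↔ Q)) = ¬F = T
Hence Statement 2 is true.

True statements: 1 (Statement 2).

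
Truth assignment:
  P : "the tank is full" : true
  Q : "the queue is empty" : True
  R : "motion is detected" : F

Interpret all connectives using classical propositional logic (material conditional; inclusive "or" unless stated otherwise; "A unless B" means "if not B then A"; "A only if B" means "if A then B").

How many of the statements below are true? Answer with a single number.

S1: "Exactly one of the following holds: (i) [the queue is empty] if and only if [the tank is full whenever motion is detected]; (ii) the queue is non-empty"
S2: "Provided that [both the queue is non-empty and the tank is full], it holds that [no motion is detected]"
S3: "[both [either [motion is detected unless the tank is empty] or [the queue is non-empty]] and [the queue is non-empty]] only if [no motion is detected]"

3

S1: This is (Q ↔ (R → P)) ⊕ ¬Q.

R → P = F → T = T
Q ↔ (R → P) = T ↔ T = T
¬Q = ¬T = F
(Q ↔ (R → P)) ⊕ ¬Q = T ⊕ F = T
Thus S1 is true.

S2: This is (¬Q ∧ P) → ¬R.

¬Q = ¬T = F
¬Q ∧ P = F ∧ T = F
¬R = ¬F = T
(¬Q ∧ P) → ¬R = F → T = T
Hence S2 is true.

S3: Formalization: (((R ∨ ¬P) ∨ ¬Q) ∧ ¬Q) → ¬R

¬P = ¬T = F
R ∨ ¬P = F ∨ F = F
¬Q = ¬T = F
(R ∨ ¬P) ∨ ¬Q = F ∨ F = F
¬Q = ¬T = F
((R ∨ ¬P) ∨ ¬Q) ∧ ¬Q = F ∧ F = F
¬R = ¬F = T
(((R ∨ ¬P) ∨ ¬Q) ∧ ¬Q) → ¬R = F → T = T
So S3 is true.

3 of the 3 statements are true.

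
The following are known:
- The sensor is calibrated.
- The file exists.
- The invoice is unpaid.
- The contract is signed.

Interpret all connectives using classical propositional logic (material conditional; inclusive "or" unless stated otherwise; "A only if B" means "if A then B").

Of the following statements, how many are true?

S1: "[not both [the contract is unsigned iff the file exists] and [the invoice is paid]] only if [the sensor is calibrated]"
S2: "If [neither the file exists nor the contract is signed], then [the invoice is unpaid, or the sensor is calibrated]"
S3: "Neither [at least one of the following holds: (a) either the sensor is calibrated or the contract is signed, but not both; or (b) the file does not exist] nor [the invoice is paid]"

Let S = "the contract is signed" (True), H = "the file exists" (True), N = "the invoice is paid" (False), P = "the sensor is calibrated" (True).

S1: Parsed as ((not S iff H) nand N) -> P

not S = not True = False
not S iff H = False iff True = False
(not S iff H) nand N = False nand False = True
((not S iff H) nand N) -> P = True -> True = True
Thus S1 is true.

S2: Parsed as (H nor S) -> (not N or P)

H nor S = True nor True = False
not N = not False = True
not N or P = True or True = True
(H nor S) -> (not N or P) = False -> True = True
Thus S2 is true.

S3: Parsed as ((P xor S) or not H) nor N

P xor S = True xor True = False
not H = not True = False
(P xor S) or not H = False or False = False
((P xor S) or not H) nor N = False nor False = True
Hence S3 is true.

3 of the 3 statements are true.

3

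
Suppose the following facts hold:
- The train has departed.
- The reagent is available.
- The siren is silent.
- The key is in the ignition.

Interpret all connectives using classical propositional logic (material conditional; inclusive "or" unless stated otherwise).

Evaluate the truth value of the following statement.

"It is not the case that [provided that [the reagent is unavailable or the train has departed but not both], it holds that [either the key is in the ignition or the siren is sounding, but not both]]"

False.

Let D = "the reagent is available" (T), P = "the train has departed" (T), H = "the key is in the ignition" (T), L = "the siren is sounding" (F).
Formalization: ¬((¬D ⊕ P) → (H ⊕ L))

¬D = ¬T = F
¬D ⊕ P = F ⊕ T = T
H ⊕ L = T ⊕ F = T
(¬D ⊕ P) → (H ⊕ L) = T → T = T
¬((¬D ⊕ P) → (H ⊕ L)) = ¬T = F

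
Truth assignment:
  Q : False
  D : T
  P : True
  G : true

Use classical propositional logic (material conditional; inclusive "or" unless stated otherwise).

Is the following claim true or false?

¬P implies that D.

Values: P=T, D=T.
Parsed as ~P -> D

~P = ~T = F
~P -> D = F -> T = T

True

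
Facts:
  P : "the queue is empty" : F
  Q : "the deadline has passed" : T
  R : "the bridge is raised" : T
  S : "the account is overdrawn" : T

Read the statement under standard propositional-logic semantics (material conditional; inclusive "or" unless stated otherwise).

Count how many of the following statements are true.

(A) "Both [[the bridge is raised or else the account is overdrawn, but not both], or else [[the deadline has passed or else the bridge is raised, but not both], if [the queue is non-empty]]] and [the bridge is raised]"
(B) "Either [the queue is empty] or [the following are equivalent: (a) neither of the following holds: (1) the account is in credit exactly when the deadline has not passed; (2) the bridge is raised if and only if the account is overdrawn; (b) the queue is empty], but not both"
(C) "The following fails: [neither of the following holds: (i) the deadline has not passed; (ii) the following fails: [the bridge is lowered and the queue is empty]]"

2

(A): Parsed as ((R xor S) or (not P -> (Q xor R))) and R

R xor S = True xor True = False
not P = not False = True
Q xor R = True xor True = False
not P -> (Q xor R) = True -> False = False
(R xor S) or (not P -> (Q xor R)) = False or False = False
((R xor S) or (not P -> (Q xor R))) and R = False and True = False
Thus (A) is false.

(B): Parsed as P xor (((not S iff not Q) nor (R iff S)) iff P)

not S = not True = False
not Q = not True = False
not S iff not Q = False iff False = True
R iff S = True iff True = True
(not S iff not Q) nor (R iff S) = True nor True = False
((not S iff not Q) nor (R iff S)) iff P = False iff False = True
P xor (((not S iff not Q) nor (R iff S)) iff P) = False xor True = True
Thus (B) is true.

(C): Formalization: not (not Q nor not (not R and P))

not Q = not True = False
not R = not True = False
not R and P = False and False = False
not (not R and P) = not False = True
not Q nor not (not R and P) = False nor True = False
not (not Q nor not (not R and P)) = not False = True
Thus (C) is true.

Count: 2.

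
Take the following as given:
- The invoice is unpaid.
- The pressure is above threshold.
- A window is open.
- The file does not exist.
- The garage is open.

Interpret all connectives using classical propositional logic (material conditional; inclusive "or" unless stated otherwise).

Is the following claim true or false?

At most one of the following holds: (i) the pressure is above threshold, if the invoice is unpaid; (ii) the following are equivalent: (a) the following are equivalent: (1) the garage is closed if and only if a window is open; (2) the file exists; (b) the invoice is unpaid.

Let L = "the invoice is paid" (False), W = "the pressure is above threshold" (True), V = "the garage is closed" (False), S = "a window is open" (True), Q = "the file exists" (False).
Formalization: (not L -> W) nand (((V iff S) iff Q) iff not L)

not L = not False = True
not L -> W = True -> True = True
V iff S = False iff True = False
(V iff S) iff Q = False iff False = True
not L = not False = True
((V iff S) iff Q) iff not L = True iff True = True
(not L -> W) nand (((V iff S) iff Q) iff not L) = True nand True = False

The statement is false.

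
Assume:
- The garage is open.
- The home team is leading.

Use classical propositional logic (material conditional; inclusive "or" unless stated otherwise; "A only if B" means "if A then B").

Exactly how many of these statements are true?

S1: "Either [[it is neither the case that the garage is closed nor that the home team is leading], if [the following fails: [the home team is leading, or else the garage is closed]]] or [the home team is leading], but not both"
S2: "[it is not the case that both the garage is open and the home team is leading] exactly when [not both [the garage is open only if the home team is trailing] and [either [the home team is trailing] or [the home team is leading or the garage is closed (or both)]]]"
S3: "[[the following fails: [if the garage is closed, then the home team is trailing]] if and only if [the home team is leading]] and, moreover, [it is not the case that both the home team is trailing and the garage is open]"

0

Let Q = "the home team is leading" (T), P = "the garage is closed" (F).

S1: In symbols: (~(Q | P) -> (P nor Q)) xor Q

Q | P = T | F = T
~(Q | P) = ~T = F
P nor Q = F nor T = F
~(Q | P) -> (P nor Q) = F -> F = T
(~(Q | P) -> (P nor Q)) xor Q = T xor T = F
So S1 is false.

S2: In symbols: (~P nand Q) <-> ((~P -> ~Q) nand (~Q | (Q | P)))

~P = ~F = T
~P nand Q = T nand T = F
~P = ~F = T
~Q = ~T = F
~P -> ~Q = T -> F = F
~Q = ~T = F
Q | P = T | F = T
~Q | (Q | P) = F | T = T
(~P -> ~Q) nand (~Q | (Q | P)) = F nand T = T
(~P nand Q) <-> ((~P -> ~Q) nand (~Q | (Q | P))) = F <-> T = F
So S2 is false.

S3: In symbols: (~(P -> ~Q) <-> Q) & (~Q nand ~P)

~Q = ~T = F
P -> ~Q = F -> F = T
~(P -> ~Q) = ~T = F
~(P -> ~Q) <-> Q = F <-> T = F
~Q = ~T = F
~P = ~F = T
~Q nand ~P = F nand T = T
(~(P -> ~Q) <-> Q) & (~Q nand ~P) = F & T = F
Thus S3 is false.

0 of the 3 statements are true (none).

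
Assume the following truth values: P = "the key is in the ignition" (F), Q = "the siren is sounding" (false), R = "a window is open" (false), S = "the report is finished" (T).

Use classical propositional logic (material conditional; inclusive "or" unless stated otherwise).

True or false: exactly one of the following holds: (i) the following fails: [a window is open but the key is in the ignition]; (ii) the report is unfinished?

The statement is true.

Values: R=False, P=False, S=True.
Formalization: not (R and P) xor not S

R and P = False and False = False
not (R and P) = not False = True
not S = not True = False
not (R and P) xor not S = True xor False = True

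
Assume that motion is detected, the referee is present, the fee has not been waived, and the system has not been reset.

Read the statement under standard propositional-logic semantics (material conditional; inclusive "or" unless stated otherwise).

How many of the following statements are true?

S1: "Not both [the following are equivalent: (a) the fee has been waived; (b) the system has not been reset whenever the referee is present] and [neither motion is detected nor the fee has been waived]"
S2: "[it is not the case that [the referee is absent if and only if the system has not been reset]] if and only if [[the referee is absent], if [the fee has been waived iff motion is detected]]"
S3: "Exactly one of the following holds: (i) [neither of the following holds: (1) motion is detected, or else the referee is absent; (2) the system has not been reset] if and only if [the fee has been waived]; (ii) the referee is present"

2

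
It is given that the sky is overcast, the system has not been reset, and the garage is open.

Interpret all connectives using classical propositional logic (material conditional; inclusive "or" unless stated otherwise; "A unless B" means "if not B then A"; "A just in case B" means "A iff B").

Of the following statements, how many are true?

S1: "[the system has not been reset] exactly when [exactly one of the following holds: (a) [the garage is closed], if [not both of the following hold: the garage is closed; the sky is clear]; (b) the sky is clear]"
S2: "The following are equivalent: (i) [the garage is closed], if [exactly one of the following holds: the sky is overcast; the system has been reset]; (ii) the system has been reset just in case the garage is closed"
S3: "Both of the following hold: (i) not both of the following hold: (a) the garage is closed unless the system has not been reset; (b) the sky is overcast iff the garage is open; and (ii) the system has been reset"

0

Let D = "the system has been reset" (F), N = "the garage is closed" (F), L = "the sky is overcast" (T).

S1: In symbols: ~D <-> (((N nand ~L) -> N) xor ~L)

~D = ~F = T
~L = ~T = F
N nand ~L = F nand F = T
(N nand ~L) -> N = T -> F = F
~L = ~T = F
((N nand ~L) -> N) xor ~L = F xor F = F
~D <-> (((N nand ~L) -> N) xor ~L) = T <-> F = F
So S1 is false.

S2: Formalization: ((L xor D) -> N) <-> (D <-> N)

L xor D = T xor F = T
(L xor D) -> N = T -> F = F
D <-> N = F <-> F = T
((L xor D) -> N) <-> (D <-> N) = F <-> T = F
So S2 is false.

S3: Formalization: ((N | ~D) nand (L <-> ~N)) & D

~D = ~F = T
N | ~D = F | T = T
~N = ~F = T
L <-> ~N = T <-> T = T
(N | ~D) nand (L <-> ~N) = T nand T = F
((N | ~D) nand (L <-> ~N)) & D = F & F = F
So S3 is false.

Count: 0.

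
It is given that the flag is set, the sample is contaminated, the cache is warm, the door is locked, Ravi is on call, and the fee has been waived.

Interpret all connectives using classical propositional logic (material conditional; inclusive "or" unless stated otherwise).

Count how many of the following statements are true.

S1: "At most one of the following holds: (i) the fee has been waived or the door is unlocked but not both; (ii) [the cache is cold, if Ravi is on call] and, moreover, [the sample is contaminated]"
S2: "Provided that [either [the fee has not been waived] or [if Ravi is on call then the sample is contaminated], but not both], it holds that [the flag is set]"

Let M = "the fee has been waived" (T), N = "the door is locked" (T), R = "Ravi is on call" (T), W = "the cache is warm" (T), S = "the sample is contaminated" (T), D = "the flag is set" (T).

S1: This is (M xor ~N) nand ((R -> ~W) & S).

~N = ~T = F
M xor ~N = T xor F = T
~W = ~T = F
R -> ~W = T -> F = F
(R -> ~W) & S = F & T = F
(M xor ~N) nand ((R -> ~W) & S) = T nand F = T
So S1 is true.

S2: Formalization: (~M xor (R -> S)) -> D

~M = ~T = F
R -> S = T -> T = T
~M xor (R -> S) = F xor T = T
(~M xor (R -> S)) -> D = T -> T = T
So S2 is true.

True statements: 2 (S1, S2).

2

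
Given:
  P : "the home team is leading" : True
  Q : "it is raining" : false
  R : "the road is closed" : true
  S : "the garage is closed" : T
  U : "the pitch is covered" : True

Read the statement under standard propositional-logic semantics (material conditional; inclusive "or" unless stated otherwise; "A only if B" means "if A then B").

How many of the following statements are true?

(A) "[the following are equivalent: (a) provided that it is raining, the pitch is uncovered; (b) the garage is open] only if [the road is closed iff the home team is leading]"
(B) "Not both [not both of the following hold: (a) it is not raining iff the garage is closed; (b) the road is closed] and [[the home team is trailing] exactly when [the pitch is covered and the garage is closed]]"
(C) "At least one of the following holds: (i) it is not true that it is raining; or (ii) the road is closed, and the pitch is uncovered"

(A): In symbols: ((Q -> ~U) <-> ~S) -> (R <-> P)

~U = ~T = F
Q -> ~U = F -> F = T
~S = ~T = F
(Q -> ~U) <-> ~S = T <-> F = F
R <-> P = T <-> T = T
((Q -> ~U) <-> ~S) -> (R <-> P) = F -> T = T
Thus (A) is true.

(B): Formalization: ((~Q <-> S) nand R) nand (~P <-> (U & S))

~Q = ~F = T
~Q <-> S = T <-> T = T
(~Q <-> S) nand R = T nand T = F
~P = ~T = F
U & S = T & T = T
~P <-> (U & S) = F <-> T = F
((~Q <-> S) nand R) nand (~P <-> (U & S)) = F nand F = T
Hence (B) is true.

(C): Formalization: ~Q | (R & ~U)

~Q = ~F = T
~U = ~T = F
R & ~U = T & F = F
~Q | (R & ~U) = T | F = T
Thus (C) is true.

3 of the 3 statements are true.

3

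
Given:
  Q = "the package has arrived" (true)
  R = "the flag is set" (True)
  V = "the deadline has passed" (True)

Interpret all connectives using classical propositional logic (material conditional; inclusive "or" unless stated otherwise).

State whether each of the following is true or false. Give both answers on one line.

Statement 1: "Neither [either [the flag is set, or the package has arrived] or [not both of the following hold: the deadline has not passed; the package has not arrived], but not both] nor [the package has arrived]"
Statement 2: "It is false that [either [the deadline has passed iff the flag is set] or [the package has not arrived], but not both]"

Statement 1 F / Statement 2 F

Statement 1: Formalization: ((R or Q) xor (not V nand not Q)) nor Q

R or Q = True or True = True
not V = not True = False
not Q = not True = False
not V nand not Q = False nand False = True
(R or Q) xor (not V nand not Q) = True xor True = False
((R or Q) xor (not V nand not Q)) nor Q = False nor True = False
So Statement 1 is false.

Statement 2: This is not ((V iff R) xor not Q).

V iff R = True iff True = True
not Q = not True = False
(V iff R) xor not Q = True xor False = True
not ((V iff R) xor not Q) = not True = False
So Statement 2 is false.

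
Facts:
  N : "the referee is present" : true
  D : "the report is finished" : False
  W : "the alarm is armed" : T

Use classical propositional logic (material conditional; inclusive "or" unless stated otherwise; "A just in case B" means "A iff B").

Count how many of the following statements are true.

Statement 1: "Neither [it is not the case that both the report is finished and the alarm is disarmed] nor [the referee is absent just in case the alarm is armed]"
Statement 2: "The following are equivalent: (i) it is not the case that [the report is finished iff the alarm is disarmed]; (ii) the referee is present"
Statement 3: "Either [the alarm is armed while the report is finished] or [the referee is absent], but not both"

Statement 1: Parsed as (D ↑ ¬W) ↓ (¬N ↔ W)

¬W = ¬T = F
D ↑ ¬W = F ↑ F = T
¬N = ¬T = F
¬N ↔ W = F ↔ T = F
(D ↑ ¬W) ↓ (¬N ↔ W) = T ↓ F = F
Thus Statement 1 is false.

Statement 2: This is ¬(D ↔ ¬W) ↔ N.

¬W = ¬T = F
D ↔ ¬W = F ↔ F = T
¬(D ↔ ¬W) = ¬T = F
¬(D ↔ ¬W) ↔ N = F ↔ T = F
Hence Statement 2 is false.

Statement 3: This is (W ∧ D) ⊕ ¬N.

W ∧ D = T ∧ F = F
¬N = ¬T = F
(W ∧ D) ⊕ ¬N = F ⊕ F = F
Hence Statement 3 is false.

0 of the 3 statements are true (none).

0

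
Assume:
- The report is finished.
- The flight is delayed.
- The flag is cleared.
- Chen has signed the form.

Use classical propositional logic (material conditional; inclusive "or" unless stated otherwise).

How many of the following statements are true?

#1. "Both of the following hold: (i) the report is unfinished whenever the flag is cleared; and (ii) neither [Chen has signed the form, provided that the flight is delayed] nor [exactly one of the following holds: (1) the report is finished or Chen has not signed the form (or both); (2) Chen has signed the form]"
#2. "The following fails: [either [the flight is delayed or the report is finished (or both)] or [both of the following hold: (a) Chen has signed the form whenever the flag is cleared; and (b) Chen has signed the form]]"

Let R = "the flag is set" (F), P = "the report is finished" (T), Q = "the flight is delayed" (T), S = "Chen has signed the form" (T).

#1: In symbols: (~R -> ~P) & ((Q -> S) nor ((P | ~S) xor S))

~R = ~F = T
~P = ~T = F
~R -> ~P = T -> F = F
Q -> S = T -> T = T
~S = ~T = F
P | ~S = T | F = T
(P | ~S) xor S = T xor T = F
(Q -> S) nor ((P | ~S) xor S) = T nor F = F
(~R -> ~P) & ((Q -> S) nor ((P | ~S) xor S)) = F & F = F
Hence #1 is false.

#2: Formalization: ~((Q | P) | ((~R -> S) & S))

Q | P = T | T = T
~R = ~F = T
~R -> S = T -> T = T
(~R -> S) & S = T & T = T
(Q | P) | ((~R -> S) & S) = T | T = T
~((Q | P) | ((~R -> S) & S)) = ~T = F
Thus #2 is false.

Count: 0.

0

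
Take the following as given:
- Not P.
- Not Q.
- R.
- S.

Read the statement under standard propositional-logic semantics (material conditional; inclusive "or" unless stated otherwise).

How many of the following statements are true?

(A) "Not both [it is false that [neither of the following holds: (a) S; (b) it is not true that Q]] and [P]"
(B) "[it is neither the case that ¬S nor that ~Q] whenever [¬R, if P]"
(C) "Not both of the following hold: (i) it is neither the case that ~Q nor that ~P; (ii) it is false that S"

(A): In symbols: not (S nor not Q) nand P

not Q = not False = True
S nor not Q = True nor True = False
not (S nor not Q) = not False = True
not (S nor not Q) nand P = True nand False = True
Thus (A) is true.

(B): In symbols: (P -> not R) -> (not S nor not Q)

not R = not True = False
P -> not R = False -> False = True
not S = not True = False
not Q = not False = True
not S nor not Q = False nor True = False
(P -> not R) -> (not S nor not Q) = True -> False = False
Hence (B) is false.

(C): Formalization: (not Q nor not P) nand not S

not Q = not False = True
not P = not False = True
not Q nor not P = True nor True = False
not S = not True = False
(not Q nor not P) nand not S = False nand False = True
Thus (C) is true.

2 of the 3 statements are true ((A), (C)).

2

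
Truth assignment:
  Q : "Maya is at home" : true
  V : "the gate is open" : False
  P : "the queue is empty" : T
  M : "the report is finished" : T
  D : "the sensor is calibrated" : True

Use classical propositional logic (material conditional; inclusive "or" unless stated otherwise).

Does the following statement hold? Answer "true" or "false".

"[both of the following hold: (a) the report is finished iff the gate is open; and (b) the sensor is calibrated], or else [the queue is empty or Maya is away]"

Values: M=T, V=F, D=T, P=T, Q=T.
Parsed as ((M ↔ V) ∧ D) ∨ (P ∨ ¬Q)

M ↔ V = T ↔ F = F
(M ↔ V) ∧ D = F ∧ T = F
¬Q = ¬T = F
P ∨ ¬Q = T ∨ F = T
((M ↔ V) ∧ D) ∨ (P ∨ ¬Q) = F ∨ T = T

True.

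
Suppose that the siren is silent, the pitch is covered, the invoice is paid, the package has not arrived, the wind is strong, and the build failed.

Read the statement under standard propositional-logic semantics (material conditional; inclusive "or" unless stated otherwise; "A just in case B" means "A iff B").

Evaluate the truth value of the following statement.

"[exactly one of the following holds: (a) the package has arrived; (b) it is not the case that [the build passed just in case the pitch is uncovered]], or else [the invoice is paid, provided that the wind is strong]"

True

Let S = "the package has arrived" (F), V = "the build passed" (F), Q = "the pitch is covered" (T), U = "the wind is strong" (T), R = "the invoice is paid" (T).
Formalization: (S xor ~(V <-> ~Q)) | (U -> R)

~Q = ~T = F
V <-> ~Q = F <-> F = T
~(V <-> ~Q) = ~T = F
S xor ~(V <-> ~Q) = F xor F = F
U -> R = T -> T = T
(S xor ~(V <-> ~Q)) | (U -> R) = F | T = T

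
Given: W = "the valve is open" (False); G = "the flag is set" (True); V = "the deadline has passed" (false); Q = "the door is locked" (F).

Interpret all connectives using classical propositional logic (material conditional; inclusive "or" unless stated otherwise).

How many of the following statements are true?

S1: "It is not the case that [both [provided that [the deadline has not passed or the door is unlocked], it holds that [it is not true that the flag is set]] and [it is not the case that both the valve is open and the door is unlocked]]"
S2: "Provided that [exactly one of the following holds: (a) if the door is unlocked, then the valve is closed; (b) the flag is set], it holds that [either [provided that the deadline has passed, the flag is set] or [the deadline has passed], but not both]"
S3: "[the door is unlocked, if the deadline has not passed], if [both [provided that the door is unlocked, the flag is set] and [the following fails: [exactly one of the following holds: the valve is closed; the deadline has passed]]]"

3

S1: Parsed as ~(((~V | ~Q) -> ~G) & (W nand ~Q))

~V = ~F = T
~Q = ~F = T
~V | ~Q = T | T = T
~G = ~T = F
(~V | ~Q) -> ~G = T -> F = F
~Q = ~F = T
W nand ~Q = F nand T = T
((~V | ~Q) -> ~G) & (W nand ~Q) = F & T = F
~(((~V | ~Q) -> ~G) & (W nand ~Q)) = ~F = T
Thus S1 is true.

S2: Parsed as ((~Q -> ~W) xor G) -> ((V -> G) xor V)

~Q = ~F = T
~W = ~F = T
~Q -> ~W = T -> T = T
(~Q -> ~W) xor G = T xor T = F
V -> G = F -> T = T
(V -> G) xor V = T xor F = T
((~Q -> ~W) xor G) -> ((V -> G) xor V) = F -> T = T
Hence S2 is true.

S3: In symbols: ((~Q -> G) & ~(~W xor V)) -> (~V -> ~Q)

~Q = ~F = T
~Q -> G = T -> T = T
~W = ~F = T
~W xor V = T xor F = T
~(~W xor V) = ~T = F
(~Q -> G) & ~(~W xor V) = T & F = F
~V = ~F = T
~Q = ~F = T
~V -> ~Q = T -> T = T
((~Q -> G) & ~(~W xor V)) -> (~V -> ~Q) = F -> T = T
Hence S3 is true.

True statements: 3 (S1, S2, S3).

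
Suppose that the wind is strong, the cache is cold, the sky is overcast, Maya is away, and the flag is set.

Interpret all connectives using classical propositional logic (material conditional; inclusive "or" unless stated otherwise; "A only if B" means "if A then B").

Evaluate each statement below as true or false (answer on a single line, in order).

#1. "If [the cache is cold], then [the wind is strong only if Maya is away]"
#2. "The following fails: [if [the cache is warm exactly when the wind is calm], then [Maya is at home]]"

#1 True; #2 True

Let Q = "the cache is warm" (F), P = "the wind is strong" (T), S = "Maya is at home" (F).

#1: Formalization: ¬Q → (P → ¬S)

¬Q = ¬F = T
¬S = ¬F = T
P → ¬S = T → T = T
¬Q → (P → ¬S) = T → T = T
So #1 is true.

#2: Parsed as ¬((Q ↔ ¬P) → S)

¬P = ¬T = F
Q ↔ ¬P = F ↔ F = T
(Q ↔ ¬P) → S = T → F = F
¬((Q ↔ ¬P) → S) = ¬F = T
Hence #2 is true.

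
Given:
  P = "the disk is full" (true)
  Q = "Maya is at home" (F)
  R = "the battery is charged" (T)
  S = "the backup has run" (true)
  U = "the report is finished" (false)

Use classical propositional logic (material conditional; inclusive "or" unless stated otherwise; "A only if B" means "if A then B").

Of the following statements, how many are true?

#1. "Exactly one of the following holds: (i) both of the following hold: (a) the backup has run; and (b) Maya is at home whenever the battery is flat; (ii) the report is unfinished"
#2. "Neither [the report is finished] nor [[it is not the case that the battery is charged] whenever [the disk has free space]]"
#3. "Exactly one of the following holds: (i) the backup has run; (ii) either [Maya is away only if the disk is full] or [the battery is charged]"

#1: Formalization: (S and (not R -> Q)) xor not U

not R = not True = False
not R -> Q = False -> False = True
S and (not R -> Q) = True and True = True
not U = not False = True
(S and (not R -> Q)) xor not U = True xor True = False
Thus #1 is false.

#2: This is U nor (not P -> not R).

not P = not True = False
not R = not True = False
not P -> not R = False -> False = True
U nor (not P -> not R) = False nor True = False
Hence #2 is false.

#3: In symbols: S xor ((not Q -> P) or R)

not Q = not False = True
not Q -> P = True -> True = True
(not Q -> P) or R = True or True = True
S xor ((not Q -> P) or R) = True xor True = False
So #3 is false.

Count: 0.

0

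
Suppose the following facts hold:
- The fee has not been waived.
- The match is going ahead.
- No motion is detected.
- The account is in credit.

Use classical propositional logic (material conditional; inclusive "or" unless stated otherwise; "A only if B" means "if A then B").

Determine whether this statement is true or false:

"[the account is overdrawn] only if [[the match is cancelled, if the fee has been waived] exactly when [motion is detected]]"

True

Let S = "the account is overdrawn" (F), P = "the fee has been waived" (F), Q = "the match is cancelled" (F), R = "motion is detected" (F).
Parsed as S -> ((P -> Q) <-> R)

P -> Q = F -> F = T
(P -> Q) <-> R = T <-> F = F
S -> ((P -> Q) <-> R) = F -> F = T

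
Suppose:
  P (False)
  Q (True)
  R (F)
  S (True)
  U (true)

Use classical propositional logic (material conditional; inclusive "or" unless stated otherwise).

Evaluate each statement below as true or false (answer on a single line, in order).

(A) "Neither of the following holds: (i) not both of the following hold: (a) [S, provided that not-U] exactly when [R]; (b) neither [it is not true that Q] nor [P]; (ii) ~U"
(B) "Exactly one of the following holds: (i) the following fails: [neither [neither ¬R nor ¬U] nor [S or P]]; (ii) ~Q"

(A): This is (((¬U → S) ↔ R) ↑ (¬Q ↓ P)) ↓ ¬U.

¬U = ¬T = F
¬U → S = F → T = T
(¬U → S) ↔ R = T ↔ F = F
¬Q = ¬T = F
¬Q ↓ P = F ↓ F = T
((¬U → S) ↔ R) ↑ (¬Q ↓ P) = F ↑ T = T
¬U = ¬T = F
(((¬U → S) ↔ R) ↑ (¬Q ↓ P)) ↓ ¬U = T ↓ F = F
So (A) is false.

(B): Parsed as ¬((¬R ↓ ¬U) ↓ (S ∨ P)) ⊕ ¬Q

¬R = ¬F = T
¬U = ¬T = F
¬R ↓ ¬U = T ↓ F = F
S ∨ P = T ∨ F = T
(¬R ↓ ¬U) ↓ (S ∨ P) = F ↓ T = F
¬((¬R ↓ ¬U) ↓ (S ∨ P)) = ¬F = T
¬Q = ¬T = F
¬((¬R ↓ ¬U) ↓ (S ∨ P)) ⊕ ¬Q = T ⊕ F = T
So (B) is true.

(A) False; (B) True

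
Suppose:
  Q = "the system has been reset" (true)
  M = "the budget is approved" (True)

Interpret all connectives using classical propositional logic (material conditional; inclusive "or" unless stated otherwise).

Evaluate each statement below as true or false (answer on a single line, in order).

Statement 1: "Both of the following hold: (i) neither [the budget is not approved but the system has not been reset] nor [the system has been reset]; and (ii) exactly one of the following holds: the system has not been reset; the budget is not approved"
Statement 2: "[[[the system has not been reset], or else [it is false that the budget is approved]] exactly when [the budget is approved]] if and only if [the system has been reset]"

Statement 1 False / Statement 2 False

Statement 1: Formalization: ((~M & ~Q) nor Q) & (~Q xor ~M)

~M = ~T = F
~Q = ~T = F
~M & ~Q = F & F = F
(~M & ~Q) nor Q = F nor T = F
~Q = ~T = F
~M = ~T = F
~Q xor ~M = F xor F = F
((~M & ~Q) nor Q) & (~Q xor ~M) = F & F = F
So Statement 1 is false.

Statement 2: Formalization: ((~Q | ~M) <-> M) <-> Q

~Q = ~T = F
~M = ~T = F
~Q | ~M = F | F = F
(~Q | ~M) <-> M = F <-> T = F
((~Q | ~M) <-> M) <-> Q = F <-> T = F
So Statement 2 is false.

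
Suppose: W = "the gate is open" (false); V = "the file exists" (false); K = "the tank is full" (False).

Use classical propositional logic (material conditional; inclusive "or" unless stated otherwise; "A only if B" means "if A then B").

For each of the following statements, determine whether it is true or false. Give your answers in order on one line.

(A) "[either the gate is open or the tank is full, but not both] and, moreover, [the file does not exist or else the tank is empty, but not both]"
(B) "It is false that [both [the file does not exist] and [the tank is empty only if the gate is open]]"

(A): In symbols: (W ⊕ K) ∧ (¬V ⊕ ¬K)

W ⊕ K = F ⊕ F = F
¬V = ¬F = T
¬K = ¬F = T
¬V ⊕ ¬K = T ⊕ T = F
(W ⊕ K) ∧ (¬V ⊕ ¬K) = F ∧ F = F
So (A) is false.

(B): Parsed as ¬(¬V ∧ (¬K → W))

¬V = ¬F = T
¬K = ¬F = T
¬K → W = T → F = F
¬V ∧ (¬K → W) = T ∧ F = F
¬(¬V ∧ (¬K → W)) = ¬F = T
Hence (B) is true.

(A) False; (B) True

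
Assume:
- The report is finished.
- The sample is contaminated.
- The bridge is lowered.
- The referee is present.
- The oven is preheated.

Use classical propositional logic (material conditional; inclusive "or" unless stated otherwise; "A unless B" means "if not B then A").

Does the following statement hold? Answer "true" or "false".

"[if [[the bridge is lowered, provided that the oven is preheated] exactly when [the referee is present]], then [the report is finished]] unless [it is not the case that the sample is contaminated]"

True.

Let S = "the oven is preheated" (T), H = "the bridge is raised" (F), N = "the referee is present" (T), R = "the report is finished" (T), Q = "the sample is contaminated" (T).
Parsed as (((S -> ~H) <-> N) -> R) | ~Q

~H = ~F = T
S -> ~H = T -> T = T
(S -> ~H) <-> N = T <-> T = T
((S -> ~H) <-> N) -> R = T -> T = T
~Q = ~T = F
(((S -> ~H) <-> N) -> R) | ~Q = T | F = T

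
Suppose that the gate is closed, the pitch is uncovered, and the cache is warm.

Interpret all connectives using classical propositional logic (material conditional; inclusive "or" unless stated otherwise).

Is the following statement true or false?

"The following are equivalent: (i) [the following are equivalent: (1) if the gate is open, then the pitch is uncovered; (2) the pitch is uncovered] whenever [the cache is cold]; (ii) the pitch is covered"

False.

Let S = "the cache is warm" (True), W = "the gate is open" (False), N = "the pitch is covered" (False).
Formalization: (not S -> ((W -> not N) iff not N)) iff N

not S = not True = False
not N = not False = True
W -> not N = False -> True = True
not N = not False = True
(W -> not N) iff not N = True iff True = True
not S -> ((W -> not N) iff not N) = False -> True = True
(not S -> ((W -> not N) iff not N)) iff N = True iff False = False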